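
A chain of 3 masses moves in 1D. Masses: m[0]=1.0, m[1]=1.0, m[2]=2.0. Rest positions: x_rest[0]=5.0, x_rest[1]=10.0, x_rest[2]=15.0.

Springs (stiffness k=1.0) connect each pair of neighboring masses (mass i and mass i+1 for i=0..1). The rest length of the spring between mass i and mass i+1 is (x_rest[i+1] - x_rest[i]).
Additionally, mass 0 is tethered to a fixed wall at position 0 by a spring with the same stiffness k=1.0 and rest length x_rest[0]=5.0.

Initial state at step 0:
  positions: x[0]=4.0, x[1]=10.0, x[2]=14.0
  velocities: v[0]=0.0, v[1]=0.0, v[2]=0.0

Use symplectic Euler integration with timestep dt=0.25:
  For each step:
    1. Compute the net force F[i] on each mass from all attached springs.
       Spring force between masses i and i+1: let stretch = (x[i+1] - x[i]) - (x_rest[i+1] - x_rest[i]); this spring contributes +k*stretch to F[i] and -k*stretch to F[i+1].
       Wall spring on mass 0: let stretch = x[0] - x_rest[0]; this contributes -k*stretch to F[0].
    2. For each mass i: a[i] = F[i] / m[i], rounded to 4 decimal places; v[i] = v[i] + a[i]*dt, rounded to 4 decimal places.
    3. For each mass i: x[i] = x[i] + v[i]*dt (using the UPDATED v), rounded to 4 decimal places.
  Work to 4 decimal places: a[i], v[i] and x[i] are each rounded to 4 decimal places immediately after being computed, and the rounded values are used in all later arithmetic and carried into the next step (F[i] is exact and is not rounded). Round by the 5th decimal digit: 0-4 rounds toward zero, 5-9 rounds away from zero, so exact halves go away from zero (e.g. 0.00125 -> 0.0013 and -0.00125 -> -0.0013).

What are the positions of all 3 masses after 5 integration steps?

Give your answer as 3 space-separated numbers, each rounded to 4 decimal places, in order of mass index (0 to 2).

Step 0: x=[4.0000 10.0000 14.0000] v=[0.0000 0.0000 0.0000]
Step 1: x=[4.1250 9.8750 14.0313] v=[0.5000 -0.5000 0.1250]
Step 2: x=[4.3516 9.6504 14.0889] v=[0.9063 -0.8984 0.2305]
Step 3: x=[4.6374 9.3720 14.1641] v=[1.1431 -1.1135 0.3007]
Step 4: x=[4.9293 9.0972 14.2458] v=[1.1674 -1.0991 0.3267]
Step 5: x=[5.1736 8.8837 14.3228] v=[0.9771 -0.8539 0.3081]

Answer: 5.1736 8.8837 14.3228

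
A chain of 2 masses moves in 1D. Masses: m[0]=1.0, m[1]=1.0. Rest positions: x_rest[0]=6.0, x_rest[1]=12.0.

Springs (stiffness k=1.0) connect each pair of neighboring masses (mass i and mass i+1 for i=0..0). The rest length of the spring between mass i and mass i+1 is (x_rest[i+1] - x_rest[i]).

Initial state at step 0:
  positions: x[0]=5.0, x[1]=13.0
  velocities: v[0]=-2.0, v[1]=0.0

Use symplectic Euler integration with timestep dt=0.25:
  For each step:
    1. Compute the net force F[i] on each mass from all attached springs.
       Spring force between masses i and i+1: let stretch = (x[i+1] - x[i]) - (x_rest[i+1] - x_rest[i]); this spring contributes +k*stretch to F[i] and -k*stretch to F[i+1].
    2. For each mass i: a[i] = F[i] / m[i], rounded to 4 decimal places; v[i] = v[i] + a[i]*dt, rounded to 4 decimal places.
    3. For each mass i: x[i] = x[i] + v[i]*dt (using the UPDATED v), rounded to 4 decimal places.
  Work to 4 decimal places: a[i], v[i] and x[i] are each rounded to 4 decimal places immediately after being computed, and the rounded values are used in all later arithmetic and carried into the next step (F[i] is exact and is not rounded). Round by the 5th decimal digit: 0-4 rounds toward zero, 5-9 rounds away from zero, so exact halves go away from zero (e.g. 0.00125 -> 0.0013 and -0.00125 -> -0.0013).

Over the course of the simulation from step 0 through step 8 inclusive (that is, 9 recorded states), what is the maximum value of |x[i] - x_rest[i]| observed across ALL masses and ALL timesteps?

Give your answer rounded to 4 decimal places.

Answer: 2.7976

Derivation:
Step 0: x=[5.0000 13.0000] v=[-2.0000 0.0000]
Step 1: x=[4.6250 12.8750] v=[-1.5000 -0.5000]
Step 2: x=[4.3906 12.6094] v=[-0.9375 -1.0625]
Step 3: x=[4.2949 12.2051] v=[-0.3828 -1.6172]
Step 4: x=[4.3186 11.6814] v=[0.0948 -2.0948]
Step 5: x=[4.4275 11.0725] v=[0.4355 -2.4355]
Step 6: x=[4.5767 10.4233] v=[0.5968 -2.5968]
Step 7: x=[4.7163 9.7837] v=[0.5585 -2.5585]
Step 8: x=[4.7977 9.2024] v=[0.3254 -2.3254]
Max displacement = 2.7976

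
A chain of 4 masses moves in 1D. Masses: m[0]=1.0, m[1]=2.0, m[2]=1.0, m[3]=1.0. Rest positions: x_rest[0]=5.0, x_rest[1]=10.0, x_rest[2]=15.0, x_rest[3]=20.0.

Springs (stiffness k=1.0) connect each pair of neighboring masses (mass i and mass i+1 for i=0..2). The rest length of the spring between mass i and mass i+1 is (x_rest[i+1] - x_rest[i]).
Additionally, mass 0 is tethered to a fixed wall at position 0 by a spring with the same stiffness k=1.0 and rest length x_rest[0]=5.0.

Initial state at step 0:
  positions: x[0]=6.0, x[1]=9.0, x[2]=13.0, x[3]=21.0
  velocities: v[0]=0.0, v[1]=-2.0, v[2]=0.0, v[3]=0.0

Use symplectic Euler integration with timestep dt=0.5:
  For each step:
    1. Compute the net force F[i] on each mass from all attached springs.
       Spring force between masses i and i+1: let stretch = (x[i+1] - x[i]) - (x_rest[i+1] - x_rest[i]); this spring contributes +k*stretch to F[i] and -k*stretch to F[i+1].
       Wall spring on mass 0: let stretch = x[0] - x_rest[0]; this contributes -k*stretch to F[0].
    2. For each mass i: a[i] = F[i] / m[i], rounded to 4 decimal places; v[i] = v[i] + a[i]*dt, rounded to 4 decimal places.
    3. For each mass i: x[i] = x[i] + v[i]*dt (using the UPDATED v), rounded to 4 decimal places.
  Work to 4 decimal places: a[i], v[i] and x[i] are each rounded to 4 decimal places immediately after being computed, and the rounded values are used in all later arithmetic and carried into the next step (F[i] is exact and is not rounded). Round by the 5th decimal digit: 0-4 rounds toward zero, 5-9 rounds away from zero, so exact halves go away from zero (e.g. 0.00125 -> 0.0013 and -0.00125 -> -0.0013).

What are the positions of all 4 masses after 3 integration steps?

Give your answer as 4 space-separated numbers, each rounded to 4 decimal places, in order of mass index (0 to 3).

Answer: 2.5157 7.5938 15.3438 18.3516

Derivation:
Step 0: x=[6.0000 9.0000 13.0000 21.0000] v=[0.0000 -2.0000 0.0000 0.0000]
Step 1: x=[5.2500 8.1250 14.0000 20.2500] v=[-1.5000 -1.7500 2.0000 -1.5000]
Step 2: x=[3.9063 7.6250 15.0938 19.1875] v=[-2.6875 -1.0000 2.1875 -2.1250]
Step 3: x=[2.5157 7.5938 15.3438 18.3516] v=[-2.7813 -0.0625 0.5000 -1.6719]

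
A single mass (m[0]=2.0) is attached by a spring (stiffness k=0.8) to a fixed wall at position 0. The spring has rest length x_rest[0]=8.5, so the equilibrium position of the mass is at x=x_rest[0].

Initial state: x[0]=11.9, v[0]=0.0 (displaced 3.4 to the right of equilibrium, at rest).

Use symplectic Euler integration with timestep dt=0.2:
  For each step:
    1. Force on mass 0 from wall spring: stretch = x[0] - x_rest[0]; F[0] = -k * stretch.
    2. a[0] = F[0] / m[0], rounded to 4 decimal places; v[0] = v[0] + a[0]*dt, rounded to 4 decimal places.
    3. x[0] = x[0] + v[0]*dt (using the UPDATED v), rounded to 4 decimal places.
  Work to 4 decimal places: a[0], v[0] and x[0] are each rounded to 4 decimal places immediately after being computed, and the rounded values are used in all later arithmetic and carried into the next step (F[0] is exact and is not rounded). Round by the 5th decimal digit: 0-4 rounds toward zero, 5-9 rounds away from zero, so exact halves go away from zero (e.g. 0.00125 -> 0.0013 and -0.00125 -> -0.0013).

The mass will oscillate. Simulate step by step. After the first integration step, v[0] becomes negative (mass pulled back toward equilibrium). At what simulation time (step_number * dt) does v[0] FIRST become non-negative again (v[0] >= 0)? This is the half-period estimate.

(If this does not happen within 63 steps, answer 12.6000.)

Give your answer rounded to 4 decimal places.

Answer: 5.0000

Derivation:
Step 0: x=[11.9000] v=[0.0000]
Step 1: x=[11.8456] v=[-0.2720]
Step 2: x=[11.7377] v=[-0.5396]
Step 3: x=[11.5780] v=[-0.7986]
Step 4: x=[11.3690] v=[-1.0448]
Step 5: x=[11.1141] v=[-1.2743]
Step 6: x=[10.8174] v=[-1.4834]
Step 7: x=[10.4836] v=[-1.6688]
Step 8: x=[10.1181] v=[-1.8275]
Step 9: x=[9.7267] v=[-1.9569]
Step 10: x=[9.3157] v=[-2.0550]
Step 11: x=[8.8916] v=[-2.1203]
Step 12: x=[8.4613] v=[-2.1516]
Step 13: x=[8.0316] v=[-2.1485]
Step 14: x=[7.6094] v=[-2.1110]
Step 15: x=[7.2014] v=[-2.0398]
Step 16: x=[6.8142] v=[-1.9359]
Step 17: x=[6.4540] v=[-1.8010]
Step 18: x=[6.1265] v=[-1.6373]
Step 19: x=[5.8370] v=[-1.4474]
Step 20: x=[5.5901] v=[-1.2344]
Step 21: x=[5.3898] v=[-1.0016]
Step 22: x=[5.2392] v=[-0.7528]
Step 23: x=[5.1408] v=[-0.4919]
Step 24: x=[5.0962] v=[-0.2232]
Step 25: x=[5.1060] v=[0.0491]
First v>=0 after going negative at step 25, time=5.0000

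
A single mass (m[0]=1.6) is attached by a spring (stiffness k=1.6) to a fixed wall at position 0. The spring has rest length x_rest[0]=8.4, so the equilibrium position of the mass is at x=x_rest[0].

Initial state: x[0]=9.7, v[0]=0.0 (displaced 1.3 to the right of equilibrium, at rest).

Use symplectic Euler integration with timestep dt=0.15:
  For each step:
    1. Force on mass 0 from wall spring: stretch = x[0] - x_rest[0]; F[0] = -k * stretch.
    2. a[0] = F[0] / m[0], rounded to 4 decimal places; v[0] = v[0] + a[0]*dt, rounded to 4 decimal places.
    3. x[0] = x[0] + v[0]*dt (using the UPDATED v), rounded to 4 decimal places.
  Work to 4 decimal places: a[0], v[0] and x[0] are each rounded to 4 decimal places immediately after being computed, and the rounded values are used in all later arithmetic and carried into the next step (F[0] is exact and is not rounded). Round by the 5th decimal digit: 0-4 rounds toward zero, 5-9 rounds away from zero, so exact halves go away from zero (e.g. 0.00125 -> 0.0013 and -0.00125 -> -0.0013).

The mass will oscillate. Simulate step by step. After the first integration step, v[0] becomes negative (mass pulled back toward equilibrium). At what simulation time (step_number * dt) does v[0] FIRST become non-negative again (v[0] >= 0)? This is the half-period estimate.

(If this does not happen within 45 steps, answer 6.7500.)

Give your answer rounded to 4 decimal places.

Step 0: x=[9.7000] v=[0.0000]
Step 1: x=[9.6708] v=[-0.1950]
Step 2: x=[9.6130] v=[-0.3856]
Step 3: x=[9.5279] v=[-0.5676]
Step 4: x=[9.4174] v=[-0.7368]
Step 5: x=[9.2840] v=[-0.8894]
Step 6: x=[9.1307] v=[-1.0220]
Step 7: x=[8.9610] v=[-1.1316]
Step 8: x=[8.7786] v=[-1.2158]
Step 9: x=[8.5877] v=[-1.2726]
Step 10: x=[8.3926] v=[-1.3008]
Step 11: x=[8.1976] v=[-1.2997]
Step 12: x=[8.0072] v=[-1.2693]
Step 13: x=[7.8256] v=[-1.2104]
Step 14: x=[7.6570] v=[-1.1242]
Step 15: x=[7.5051] v=[-1.0128]
Step 16: x=[7.3733] v=[-0.8786]
Step 17: x=[7.2646] v=[-0.7246]
Step 18: x=[7.1815] v=[-0.5543]
Step 19: x=[7.1258] v=[-0.3715]
Step 20: x=[7.0987] v=[-0.1804]
Step 21: x=[7.1009] v=[0.0148]
First v>=0 after going negative at step 21, time=3.1500

Answer: 3.1500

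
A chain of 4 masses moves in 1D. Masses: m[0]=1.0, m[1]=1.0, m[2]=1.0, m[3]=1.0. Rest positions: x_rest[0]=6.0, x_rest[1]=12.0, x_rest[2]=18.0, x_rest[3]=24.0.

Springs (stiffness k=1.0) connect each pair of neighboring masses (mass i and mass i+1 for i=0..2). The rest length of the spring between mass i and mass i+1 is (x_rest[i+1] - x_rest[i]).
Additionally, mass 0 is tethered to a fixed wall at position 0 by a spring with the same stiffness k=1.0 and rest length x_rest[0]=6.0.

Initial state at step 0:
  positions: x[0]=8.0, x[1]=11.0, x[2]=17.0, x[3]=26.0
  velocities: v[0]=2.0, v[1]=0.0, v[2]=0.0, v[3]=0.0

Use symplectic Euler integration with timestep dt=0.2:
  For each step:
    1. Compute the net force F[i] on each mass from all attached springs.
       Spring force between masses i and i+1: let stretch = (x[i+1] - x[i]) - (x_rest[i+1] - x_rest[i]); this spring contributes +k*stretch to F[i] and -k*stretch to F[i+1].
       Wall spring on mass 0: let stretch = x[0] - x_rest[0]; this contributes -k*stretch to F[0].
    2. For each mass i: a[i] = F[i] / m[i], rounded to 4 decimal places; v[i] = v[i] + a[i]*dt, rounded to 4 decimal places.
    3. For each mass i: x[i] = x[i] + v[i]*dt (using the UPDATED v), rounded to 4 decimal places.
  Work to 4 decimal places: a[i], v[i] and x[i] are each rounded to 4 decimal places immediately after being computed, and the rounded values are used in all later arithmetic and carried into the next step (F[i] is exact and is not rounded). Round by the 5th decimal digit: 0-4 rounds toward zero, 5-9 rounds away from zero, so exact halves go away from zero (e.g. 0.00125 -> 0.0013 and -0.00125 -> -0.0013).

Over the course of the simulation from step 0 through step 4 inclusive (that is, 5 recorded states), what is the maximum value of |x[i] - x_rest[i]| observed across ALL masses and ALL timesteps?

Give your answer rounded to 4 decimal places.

Step 0: x=[8.0000 11.0000 17.0000 26.0000] v=[2.0000 0.0000 0.0000 0.0000]
Step 1: x=[8.2000 11.1200 17.1200 25.8800] v=[1.0000 0.6000 0.6000 -0.6000]
Step 2: x=[8.1888 11.3632 17.3504 25.6496] v=[-0.0560 1.2160 1.1520 -1.1520]
Step 3: x=[7.9770 11.7189 17.6733 25.3272] v=[-1.0589 1.7786 1.6144 -1.6118]
Step 4: x=[7.5958 12.1631 18.0642 24.9387] v=[-1.9059 2.2211 1.9543 -1.9426]
Max displacement = 2.2000

Answer: 2.2000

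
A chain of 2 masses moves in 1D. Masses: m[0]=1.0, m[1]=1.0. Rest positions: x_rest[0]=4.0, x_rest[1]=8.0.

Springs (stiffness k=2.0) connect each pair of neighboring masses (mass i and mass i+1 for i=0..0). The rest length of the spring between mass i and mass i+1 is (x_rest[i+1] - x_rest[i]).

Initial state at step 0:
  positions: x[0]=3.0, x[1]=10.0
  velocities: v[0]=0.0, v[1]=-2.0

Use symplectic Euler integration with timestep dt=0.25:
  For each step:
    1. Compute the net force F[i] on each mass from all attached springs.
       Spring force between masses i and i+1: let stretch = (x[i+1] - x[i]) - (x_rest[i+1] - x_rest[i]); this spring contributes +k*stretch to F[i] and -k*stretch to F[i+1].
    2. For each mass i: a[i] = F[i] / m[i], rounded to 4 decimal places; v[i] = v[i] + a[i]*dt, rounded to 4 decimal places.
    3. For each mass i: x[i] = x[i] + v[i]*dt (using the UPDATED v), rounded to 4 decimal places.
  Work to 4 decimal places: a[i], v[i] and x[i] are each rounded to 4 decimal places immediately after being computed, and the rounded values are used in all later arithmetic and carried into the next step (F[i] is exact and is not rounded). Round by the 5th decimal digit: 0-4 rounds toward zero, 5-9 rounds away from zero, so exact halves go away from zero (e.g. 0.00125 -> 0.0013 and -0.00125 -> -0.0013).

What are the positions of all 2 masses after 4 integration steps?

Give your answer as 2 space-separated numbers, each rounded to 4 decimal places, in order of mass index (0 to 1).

Answer: 4.9669 6.0332

Derivation:
Step 0: x=[3.0000 10.0000] v=[0.0000 -2.0000]
Step 1: x=[3.3750 9.1250] v=[1.5000 -3.5000]
Step 2: x=[3.9688 8.0313] v=[2.3750 -4.3750]
Step 3: x=[4.5704 6.9297] v=[2.4063 -4.4063]
Step 4: x=[4.9669 6.0332] v=[1.5860 -3.5860]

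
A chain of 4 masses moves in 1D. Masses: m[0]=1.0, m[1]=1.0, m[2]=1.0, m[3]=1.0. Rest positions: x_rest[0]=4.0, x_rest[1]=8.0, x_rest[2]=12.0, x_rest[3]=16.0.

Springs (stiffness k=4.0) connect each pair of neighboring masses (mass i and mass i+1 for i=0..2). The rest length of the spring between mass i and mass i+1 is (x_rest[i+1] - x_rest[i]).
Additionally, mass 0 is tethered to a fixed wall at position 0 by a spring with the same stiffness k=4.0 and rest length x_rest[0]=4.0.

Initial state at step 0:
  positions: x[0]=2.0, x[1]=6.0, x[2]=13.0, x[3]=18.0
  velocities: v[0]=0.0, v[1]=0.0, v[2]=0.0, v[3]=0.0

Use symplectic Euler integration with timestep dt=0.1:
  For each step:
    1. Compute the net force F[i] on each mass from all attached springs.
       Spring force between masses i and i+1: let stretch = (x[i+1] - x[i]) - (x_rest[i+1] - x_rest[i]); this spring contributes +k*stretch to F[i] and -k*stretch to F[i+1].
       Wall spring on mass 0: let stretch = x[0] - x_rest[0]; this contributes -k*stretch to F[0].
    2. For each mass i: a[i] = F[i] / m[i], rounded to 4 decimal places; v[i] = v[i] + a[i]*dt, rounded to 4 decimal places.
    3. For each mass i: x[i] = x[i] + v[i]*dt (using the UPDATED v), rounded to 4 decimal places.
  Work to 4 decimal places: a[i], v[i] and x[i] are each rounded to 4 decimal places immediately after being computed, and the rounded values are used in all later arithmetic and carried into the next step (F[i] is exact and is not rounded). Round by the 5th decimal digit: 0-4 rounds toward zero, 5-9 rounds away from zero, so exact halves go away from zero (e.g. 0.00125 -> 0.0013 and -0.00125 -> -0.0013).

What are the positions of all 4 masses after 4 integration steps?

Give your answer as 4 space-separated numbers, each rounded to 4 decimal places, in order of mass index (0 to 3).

Answer: 2.7742 7.0635 12.3357 17.5791

Derivation:
Step 0: x=[2.0000 6.0000 13.0000 18.0000] v=[0.0000 0.0000 0.0000 0.0000]
Step 1: x=[2.0800 6.1200 12.9200 17.9600] v=[0.8000 1.2000 -0.8000 -0.4000]
Step 2: x=[2.2384 6.3504 12.7696 17.8784] v=[1.5840 2.3040 -1.5040 -0.8160]
Step 3: x=[2.4717 6.6731 12.5668 17.7525] v=[2.3334 3.2269 -2.0282 -1.2595]
Step 4: x=[2.7742 7.0635 12.3357 17.5791] v=[3.0253 3.9038 -2.3114 -1.7338]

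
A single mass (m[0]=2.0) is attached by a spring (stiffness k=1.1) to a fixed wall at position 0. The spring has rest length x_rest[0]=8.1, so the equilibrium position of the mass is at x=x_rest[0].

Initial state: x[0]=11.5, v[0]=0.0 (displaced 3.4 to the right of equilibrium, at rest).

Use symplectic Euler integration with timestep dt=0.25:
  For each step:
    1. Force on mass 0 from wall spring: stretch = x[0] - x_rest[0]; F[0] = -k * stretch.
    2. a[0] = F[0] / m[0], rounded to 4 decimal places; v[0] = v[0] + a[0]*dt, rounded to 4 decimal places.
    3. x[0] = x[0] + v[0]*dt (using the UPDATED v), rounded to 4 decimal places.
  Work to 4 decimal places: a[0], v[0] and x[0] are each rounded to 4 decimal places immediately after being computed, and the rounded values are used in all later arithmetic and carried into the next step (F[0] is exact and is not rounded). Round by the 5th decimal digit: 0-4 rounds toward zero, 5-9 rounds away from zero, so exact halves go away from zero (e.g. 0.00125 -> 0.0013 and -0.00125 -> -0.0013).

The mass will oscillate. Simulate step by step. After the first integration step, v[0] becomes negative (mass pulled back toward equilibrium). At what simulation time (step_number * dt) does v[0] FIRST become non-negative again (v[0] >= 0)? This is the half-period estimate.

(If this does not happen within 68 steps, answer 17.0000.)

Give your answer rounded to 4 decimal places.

Answer: 4.2500

Derivation:
Step 0: x=[11.5000] v=[0.0000]
Step 1: x=[11.3831] v=[-0.4675]
Step 2: x=[11.1534] v=[-0.9189]
Step 3: x=[10.8187] v=[-1.3388]
Step 4: x=[10.3906] v=[-1.7126]
Step 5: x=[9.8837] v=[-2.0276]
Step 6: x=[9.3155] v=[-2.2729]
Step 7: x=[8.7055] v=[-2.4400]
Step 8: x=[8.0747] v=[-2.5233]
Step 9: x=[7.4448] v=[-2.5198]
Step 10: x=[6.8374] v=[-2.4297]
Step 11: x=[6.2734] v=[-2.2561]
Step 12: x=[5.7722] v=[-2.0050]
Step 13: x=[5.3510] v=[-1.6849]
Step 14: x=[5.0243] v=[-1.3069]
Step 15: x=[4.8033] v=[-0.8840]
Step 16: x=[4.6956] v=[-0.4307]
Step 17: x=[4.7050] v=[0.0374]
First v>=0 after going negative at step 17, time=4.2500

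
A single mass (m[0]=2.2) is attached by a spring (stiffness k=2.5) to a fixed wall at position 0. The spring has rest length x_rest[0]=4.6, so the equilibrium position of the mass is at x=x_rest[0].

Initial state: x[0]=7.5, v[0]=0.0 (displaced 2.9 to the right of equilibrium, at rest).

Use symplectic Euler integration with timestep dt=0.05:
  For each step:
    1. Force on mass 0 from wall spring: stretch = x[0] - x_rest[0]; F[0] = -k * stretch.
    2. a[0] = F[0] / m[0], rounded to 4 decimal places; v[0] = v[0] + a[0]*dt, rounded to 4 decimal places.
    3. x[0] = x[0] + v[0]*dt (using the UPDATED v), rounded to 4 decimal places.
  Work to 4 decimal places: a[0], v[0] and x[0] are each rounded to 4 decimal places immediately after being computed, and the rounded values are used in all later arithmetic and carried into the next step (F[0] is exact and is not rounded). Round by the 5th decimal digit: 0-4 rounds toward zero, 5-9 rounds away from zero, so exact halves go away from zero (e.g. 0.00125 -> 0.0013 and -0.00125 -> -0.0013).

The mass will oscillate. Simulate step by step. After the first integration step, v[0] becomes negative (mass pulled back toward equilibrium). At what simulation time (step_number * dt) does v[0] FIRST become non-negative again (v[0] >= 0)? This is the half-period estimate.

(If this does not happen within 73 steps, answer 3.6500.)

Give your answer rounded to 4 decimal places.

Step 0: x=[7.5000] v=[0.0000]
Step 1: x=[7.4918] v=[-0.1648]
Step 2: x=[7.4753] v=[-0.3291]
Step 3: x=[7.4507] v=[-0.4925]
Step 4: x=[7.4180] v=[-0.6545]
Step 5: x=[7.3773] v=[-0.8146]
Step 6: x=[7.3287] v=[-0.9724]
Step 7: x=[7.2723] v=[-1.1274]
Step 8: x=[7.2083] v=[-1.2792]
Step 9: x=[7.1369] v=[-1.4274]
Step 10: x=[7.0583] v=[-1.5715]
Step 11: x=[6.9727] v=[-1.7112]
Step 12: x=[6.8804] v=[-1.8460]
Step 13: x=[6.7816] v=[-1.9756]
Step 14: x=[6.6766] v=[-2.0996]
Step 15: x=[6.5657] v=[-2.2176]
Step 16: x=[6.4492] v=[-2.3293]
Step 17: x=[6.3275] v=[-2.4344]
Step 18: x=[6.2009] v=[-2.5326]
Step 19: x=[6.0697] v=[-2.6236]
Step 20: x=[5.9343] v=[-2.7071]
Step 21: x=[5.7952] v=[-2.7829]
Step 22: x=[5.6527] v=[-2.8508]
Step 23: x=[5.5072] v=[-2.9106]
Step 24: x=[5.3591] v=[-2.9621]
Step 25: x=[5.2088] v=[-3.0052]
Step 26: x=[5.0568] v=[-3.0398]
Step 27: x=[4.9035] v=[-3.0658]
Step 28: x=[4.7494] v=[-3.0830]
Step 29: x=[4.5948] v=[-3.0915]
Step 30: x=[4.4402] v=[-3.0912]
Step 31: x=[4.2861] v=[-3.0821]
Step 32: x=[4.1329] v=[-3.0643]
Step 33: x=[3.9810] v=[-3.0378]
Step 34: x=[3.8309] v=[-3.0026]
Step 35: x=[3.6830] v=[-2.9589]
Step 36: x=[3.5377] v=[-2.9068]
Step 37: x=[3.3954] v=[-2.8464]
Step 38: x=[3.2565] v=[-2.7780]
Step 39: x=[3.1214] v=[-2.7017]
Step 40: x=[2.9905] v=[-2.6177]
Step 41: x=[2.8642] v=[-2.5263]
Step 42: x=[2.7428] v=[-2.4277]
Step 43: x=[2.6267] v=[-2.3222]
Step 44: x=[2.5162] v=[-2.2101]
Step 45: x=[2.4116] v=[-2.0917]
Step 46: x=[2.3132] v=[-1.9674]
Step 47: x=[2.2213] v=[-1.8375]
Step 48: x=[2.1362] v=[-1.7023]
Step 49: x=[2.0581] v=[-1.5623]
Step 50: x=[1.9872] v=[-1.4179]
Step 51: x=[1.9237] v=[-1.2694]
Step 52: x=[1.8678] v=[-1.1173]
Step 53: x=[1.8197] v=[-0.9621]
Step 54: x=[1.7795] v=[-0.8041]
Step 55: x=[1.7473] v=[-0.6438]
Step 56: x=[1.7232] v=[-0.4817]
Step 57: x=[1.7073] v=[-0.3182]
Step 58: x=[1.6996] v=[-0.1538]
Step 59: x=[1.7002] v=[0.0110]
First v>=0 after going negative at step 59, time=2.9500

Answer: 2.9500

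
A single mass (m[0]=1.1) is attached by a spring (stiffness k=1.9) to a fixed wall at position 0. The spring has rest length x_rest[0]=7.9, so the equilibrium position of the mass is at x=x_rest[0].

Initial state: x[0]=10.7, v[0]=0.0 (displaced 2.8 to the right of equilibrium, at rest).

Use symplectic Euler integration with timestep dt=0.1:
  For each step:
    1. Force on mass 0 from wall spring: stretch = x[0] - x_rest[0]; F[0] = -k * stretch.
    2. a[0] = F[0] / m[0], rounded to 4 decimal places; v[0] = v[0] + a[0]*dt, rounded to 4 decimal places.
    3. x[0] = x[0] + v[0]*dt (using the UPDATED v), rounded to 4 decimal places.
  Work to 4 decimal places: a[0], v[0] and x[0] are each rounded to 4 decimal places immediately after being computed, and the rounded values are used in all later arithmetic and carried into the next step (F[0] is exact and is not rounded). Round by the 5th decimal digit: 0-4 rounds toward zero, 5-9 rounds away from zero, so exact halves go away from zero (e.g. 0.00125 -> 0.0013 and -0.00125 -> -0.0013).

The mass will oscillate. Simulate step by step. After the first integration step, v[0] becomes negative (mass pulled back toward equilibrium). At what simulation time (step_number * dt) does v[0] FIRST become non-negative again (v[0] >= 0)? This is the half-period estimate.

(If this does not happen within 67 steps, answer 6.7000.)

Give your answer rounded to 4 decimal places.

Answer: 2.4000

Derivation:
Step 0: x=[10.7000] v=[0.0000]
Step 1: x=[10.6516] v=[-0.4836]
Step 2: x=[10.5557] v=[-0.9589]
Step 3: x=[10.4139] v=[-1.4176]
Step 4: x=[10.2287] v=[-1.8518]
Step 5: x=[10.0033] v=[-2.2540]
Step 6: x=[9.7416] v=[-2.6173]
Step 7: x=[9.4481] v=[-2.9354]
Step 8: x=[9.1278] v=[-3.2028]
Step 9: x=[8.7863] v=[-3.4149]
Step 10: x=[8.4295] v=[-3.5680]
Step 11: x=[8.0636] v=[-3.6595]
Step 12: x=[7.6948] v=[-3.6878]
Step 13: x=[7.3296] v=[-3.6524]
Step 14: x=[6.9742] v=[-3.5539]
Step 15: x=[6.6348] v=[-3.3940]
Step 16: x=[6.3173] v=[-3.1755]
Step 17: x=[6.0271] v=[-2.9021]
Step 18: x=[5.7692] v=[-2.5786]
Step 19: x=[5.5481] v=[-2.2106]
Step 20: x=[5.3677] v=[-1.8044]
Step 21: x=[5.2310] v=[-1.3670]
Step 22: x=[5.1404] v=[-0.9060]
Step 23: x=[5.0975] v=[-0.4293]
Step 24: x=[5.1030] v=[0.0548]
First v>=0 after going negative at step 24, time=2.4000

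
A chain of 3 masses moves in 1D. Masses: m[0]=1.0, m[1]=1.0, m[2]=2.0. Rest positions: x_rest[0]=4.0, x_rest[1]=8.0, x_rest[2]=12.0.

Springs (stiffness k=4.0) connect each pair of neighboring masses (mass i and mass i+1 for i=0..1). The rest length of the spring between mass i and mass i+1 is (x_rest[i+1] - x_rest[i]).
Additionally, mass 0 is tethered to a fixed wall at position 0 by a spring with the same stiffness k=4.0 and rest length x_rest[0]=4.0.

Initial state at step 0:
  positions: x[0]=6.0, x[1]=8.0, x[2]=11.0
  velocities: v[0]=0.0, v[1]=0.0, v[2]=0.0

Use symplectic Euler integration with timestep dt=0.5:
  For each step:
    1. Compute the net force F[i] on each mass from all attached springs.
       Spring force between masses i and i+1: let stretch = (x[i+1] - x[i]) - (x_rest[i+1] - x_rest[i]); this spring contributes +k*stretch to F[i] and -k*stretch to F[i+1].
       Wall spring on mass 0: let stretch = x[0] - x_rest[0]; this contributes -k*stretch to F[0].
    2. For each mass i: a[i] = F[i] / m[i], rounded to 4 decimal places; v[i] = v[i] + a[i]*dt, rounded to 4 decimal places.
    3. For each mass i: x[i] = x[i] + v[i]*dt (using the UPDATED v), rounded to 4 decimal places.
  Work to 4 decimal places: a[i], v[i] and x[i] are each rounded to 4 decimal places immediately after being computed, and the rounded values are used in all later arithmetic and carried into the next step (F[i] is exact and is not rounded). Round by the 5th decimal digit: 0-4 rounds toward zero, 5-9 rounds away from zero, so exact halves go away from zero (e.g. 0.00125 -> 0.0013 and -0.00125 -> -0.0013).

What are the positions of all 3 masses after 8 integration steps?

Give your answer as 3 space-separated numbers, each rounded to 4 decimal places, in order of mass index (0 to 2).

Answer: 4.1094 6.0235 13.3243

Derivation:
Step 0: x=[6.0000 8.0000 11.0000] v=[0.0000 0.0000 0.0000]
Step 1: x=[2.0000 9.0000 11.5000] v=[-8.0000 2.0000 1.0000]
Step 2: x=[3.0000 5.5000 12.7500] v=[2.0000 -7.0000 2.5000]
Step 3: x=[3.5000 6.7500 12.3750] v=[1.0000 2.5000 -0.7500]
Step 4: x=[3.7500 10.3750 11.1875] v=[0.5000 7.2500 -2.3750]
Step 5: x=[6.8750 8.1875 11.5938] v=[6.2500 -4.3750 0.8125]
Step 6: x=[4.4375 8.0938 12.2969] v=[-4.8750 -0.1874 1.4062]
Step 7: x=[1.2188 8.5469 12.8985] v=[-6.4374 0.9062 1.2031]
Step 8: x=[4.1094 6.0235 13.3243] v=[5.7812 -5.0468 0.8515]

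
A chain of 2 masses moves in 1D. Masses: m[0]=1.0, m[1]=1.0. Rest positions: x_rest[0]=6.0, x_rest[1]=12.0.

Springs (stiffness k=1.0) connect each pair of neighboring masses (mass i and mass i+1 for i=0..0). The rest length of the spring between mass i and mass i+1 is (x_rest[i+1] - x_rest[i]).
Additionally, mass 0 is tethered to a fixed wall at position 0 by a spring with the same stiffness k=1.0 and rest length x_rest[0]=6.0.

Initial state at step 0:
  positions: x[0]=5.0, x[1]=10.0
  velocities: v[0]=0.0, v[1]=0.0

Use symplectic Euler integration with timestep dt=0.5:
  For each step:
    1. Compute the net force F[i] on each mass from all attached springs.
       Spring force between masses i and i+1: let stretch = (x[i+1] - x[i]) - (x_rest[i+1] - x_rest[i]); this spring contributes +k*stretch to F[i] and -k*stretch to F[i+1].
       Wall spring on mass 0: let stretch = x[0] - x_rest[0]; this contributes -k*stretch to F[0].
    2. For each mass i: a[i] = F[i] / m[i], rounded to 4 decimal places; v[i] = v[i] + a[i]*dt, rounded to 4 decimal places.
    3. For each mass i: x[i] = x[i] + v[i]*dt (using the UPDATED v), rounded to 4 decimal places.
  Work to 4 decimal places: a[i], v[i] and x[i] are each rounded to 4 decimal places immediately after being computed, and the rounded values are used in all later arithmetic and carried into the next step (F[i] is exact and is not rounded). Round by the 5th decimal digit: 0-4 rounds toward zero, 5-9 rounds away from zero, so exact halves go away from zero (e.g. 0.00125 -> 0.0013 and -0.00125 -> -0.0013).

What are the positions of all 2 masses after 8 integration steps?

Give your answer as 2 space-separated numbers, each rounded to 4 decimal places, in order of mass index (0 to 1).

Step 0: x=[5.0000 10.0000] v=[0.0000 0.0000]
Step 1: x=[5.0000 10.2500] v=[0.0000 0.5000]
Step 2: x=[5.0625 10.6875] v=[0.1250 0.8750]
Step 3: x=[5.2657 11.2188] v=[0.4063 1.0625]
Step 4: x=[5.6407 11.7618] v=[0.7500 1.0860]
Step 5: x=[6.1358 12.2746] v=[0.9902 1.0255]
Step 6: x=[6.6317 12.7527] v=[0.9917 0.9561]
Step 7: x=[6.9999 13.2005] v=[0.7364 0.8956]
Step 8: x=[7.1683 13.5982] v=[0.3368 0.7953]

Answer: 7.1683 13.5982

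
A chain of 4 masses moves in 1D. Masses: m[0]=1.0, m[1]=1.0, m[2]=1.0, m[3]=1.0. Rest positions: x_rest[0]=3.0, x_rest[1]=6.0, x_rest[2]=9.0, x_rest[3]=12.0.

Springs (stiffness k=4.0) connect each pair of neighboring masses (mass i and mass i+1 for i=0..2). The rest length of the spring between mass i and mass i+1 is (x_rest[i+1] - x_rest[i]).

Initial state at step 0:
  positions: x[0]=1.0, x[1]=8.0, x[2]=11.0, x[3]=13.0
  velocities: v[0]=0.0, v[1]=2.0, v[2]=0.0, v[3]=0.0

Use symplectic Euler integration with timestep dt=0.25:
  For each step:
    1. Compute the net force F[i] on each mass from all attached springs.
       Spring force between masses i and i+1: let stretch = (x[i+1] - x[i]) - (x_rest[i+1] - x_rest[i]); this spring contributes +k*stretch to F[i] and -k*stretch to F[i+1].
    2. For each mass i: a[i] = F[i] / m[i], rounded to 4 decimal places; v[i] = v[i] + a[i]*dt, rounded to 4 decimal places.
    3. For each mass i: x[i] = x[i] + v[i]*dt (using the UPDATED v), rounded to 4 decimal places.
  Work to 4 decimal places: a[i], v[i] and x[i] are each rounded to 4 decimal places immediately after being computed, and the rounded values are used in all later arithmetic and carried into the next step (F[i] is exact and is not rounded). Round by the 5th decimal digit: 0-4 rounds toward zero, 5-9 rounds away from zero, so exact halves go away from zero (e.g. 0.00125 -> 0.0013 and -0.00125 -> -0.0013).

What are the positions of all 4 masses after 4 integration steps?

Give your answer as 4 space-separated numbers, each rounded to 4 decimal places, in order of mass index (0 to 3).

Answer: 6.1406 5.7578 9.1797 13.9219

Derivation:
Step 0: x=[1.0000 8.0000 11.0000 13.0000] v=[0.0000 2.0000 0.0000 0.0000]
Step 1: x=[2.0000 7.5000 10.7500 13.2500] v=[4.0000 -2.0000 -1.0000 1.0000]
Step 2: x=[3.6250 6.4375 10.3125 13.6250] v=[6.5000 -4.2500 -1.7500 1.5000]
Step 3: x=[5.2031 5.6406 9.7344 13.9219] v=[6.3125 -3.1875 -2.3125 1.1875]
Step 4: x=[6.1406 5.7578 9.1797 13.9219] v=[3.7500 0.4688 -2.2188 0.0000]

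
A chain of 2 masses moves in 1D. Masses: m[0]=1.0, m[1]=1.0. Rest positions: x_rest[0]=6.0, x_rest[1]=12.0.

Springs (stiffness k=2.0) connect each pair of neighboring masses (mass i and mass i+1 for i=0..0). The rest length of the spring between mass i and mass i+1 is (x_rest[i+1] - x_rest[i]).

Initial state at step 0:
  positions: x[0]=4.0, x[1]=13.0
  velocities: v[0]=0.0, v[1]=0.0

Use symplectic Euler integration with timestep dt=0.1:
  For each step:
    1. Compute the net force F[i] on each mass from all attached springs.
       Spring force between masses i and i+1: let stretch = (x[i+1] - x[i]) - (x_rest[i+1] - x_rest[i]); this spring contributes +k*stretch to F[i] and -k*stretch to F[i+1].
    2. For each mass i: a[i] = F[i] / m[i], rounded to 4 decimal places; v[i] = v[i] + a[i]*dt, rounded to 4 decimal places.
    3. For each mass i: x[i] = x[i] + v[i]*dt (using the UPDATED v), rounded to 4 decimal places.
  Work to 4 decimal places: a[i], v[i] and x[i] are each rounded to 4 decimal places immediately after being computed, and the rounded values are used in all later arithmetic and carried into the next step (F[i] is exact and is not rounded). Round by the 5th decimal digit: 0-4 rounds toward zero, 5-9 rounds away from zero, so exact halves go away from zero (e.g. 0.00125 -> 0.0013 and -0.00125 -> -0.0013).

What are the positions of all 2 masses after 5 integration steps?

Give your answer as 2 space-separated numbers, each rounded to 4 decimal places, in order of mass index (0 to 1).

Step 0: x=[4.0000 13.0000] v=[0.0000 0.0000]
Step 1: x=[4.0600 12.9400] v=[0.6000 -0.6000]
Step 2: x=[4.1776 12.8224] v=[1.1760 -1.1760]
Step 3: x=[4.3481 12.6519] v=[1.7050 -1.7050]
Step 4: x=[4.5647 12.4353] v=[2.1658 -2.1658]
Step 5: x=[4.8187 12.1813] v=[2.5399 -2.5399]

Answer: 4.8187 12.1813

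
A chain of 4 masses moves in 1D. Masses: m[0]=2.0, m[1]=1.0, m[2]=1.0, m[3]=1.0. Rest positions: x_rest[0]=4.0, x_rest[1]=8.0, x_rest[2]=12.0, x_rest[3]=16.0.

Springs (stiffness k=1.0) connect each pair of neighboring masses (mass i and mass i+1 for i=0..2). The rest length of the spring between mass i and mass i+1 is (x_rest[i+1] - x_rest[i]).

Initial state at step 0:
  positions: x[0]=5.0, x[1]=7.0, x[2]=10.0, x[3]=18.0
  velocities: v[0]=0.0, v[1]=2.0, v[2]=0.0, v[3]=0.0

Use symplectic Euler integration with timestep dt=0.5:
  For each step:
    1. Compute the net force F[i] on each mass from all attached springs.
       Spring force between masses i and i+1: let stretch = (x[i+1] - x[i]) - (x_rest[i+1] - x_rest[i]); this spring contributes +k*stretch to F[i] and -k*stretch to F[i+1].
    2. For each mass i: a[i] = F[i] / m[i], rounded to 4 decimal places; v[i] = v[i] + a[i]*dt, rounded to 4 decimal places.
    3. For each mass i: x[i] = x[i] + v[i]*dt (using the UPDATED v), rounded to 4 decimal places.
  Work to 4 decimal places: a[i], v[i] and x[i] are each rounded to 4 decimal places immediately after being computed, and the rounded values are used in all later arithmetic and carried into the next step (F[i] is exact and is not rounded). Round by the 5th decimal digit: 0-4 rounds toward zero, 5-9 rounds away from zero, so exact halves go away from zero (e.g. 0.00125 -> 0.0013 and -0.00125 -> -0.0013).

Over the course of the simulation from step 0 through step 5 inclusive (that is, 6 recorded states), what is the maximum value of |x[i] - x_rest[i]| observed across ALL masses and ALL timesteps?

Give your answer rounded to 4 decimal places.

Answer: 3.1486

Derivation:
Step 0: x=[5.0000 7.0000 10.0000 18.0000] v=[0.0000 2.0000 0.0000 0.0000]
Step 1: x=[4.7500 8.2500 11.2500 17.0000] v=[-0.5000 2.5000 2.5000 -2.0000]
Step 2: x=[4.4375 9.3750 13.1875 15.5625] v=[-0.6250 2.2500 3.8750 -2.8750]
Step 3: x=[4.2422 10.2188 14.7657 14.5313] v=[-0.3906 1.6875 3.1563 -2.0625]
Step 4: x=[4.2940 10.7052 15.1486 14.5587] v=[0.1036 0.9727 0.7657 0.0547]
Step 5: x=[4.6472 10.6996 14.2731 15.7336] v=[0.7064 -0.0112 -1.7510 2.3497]
Max displacement = 3.1486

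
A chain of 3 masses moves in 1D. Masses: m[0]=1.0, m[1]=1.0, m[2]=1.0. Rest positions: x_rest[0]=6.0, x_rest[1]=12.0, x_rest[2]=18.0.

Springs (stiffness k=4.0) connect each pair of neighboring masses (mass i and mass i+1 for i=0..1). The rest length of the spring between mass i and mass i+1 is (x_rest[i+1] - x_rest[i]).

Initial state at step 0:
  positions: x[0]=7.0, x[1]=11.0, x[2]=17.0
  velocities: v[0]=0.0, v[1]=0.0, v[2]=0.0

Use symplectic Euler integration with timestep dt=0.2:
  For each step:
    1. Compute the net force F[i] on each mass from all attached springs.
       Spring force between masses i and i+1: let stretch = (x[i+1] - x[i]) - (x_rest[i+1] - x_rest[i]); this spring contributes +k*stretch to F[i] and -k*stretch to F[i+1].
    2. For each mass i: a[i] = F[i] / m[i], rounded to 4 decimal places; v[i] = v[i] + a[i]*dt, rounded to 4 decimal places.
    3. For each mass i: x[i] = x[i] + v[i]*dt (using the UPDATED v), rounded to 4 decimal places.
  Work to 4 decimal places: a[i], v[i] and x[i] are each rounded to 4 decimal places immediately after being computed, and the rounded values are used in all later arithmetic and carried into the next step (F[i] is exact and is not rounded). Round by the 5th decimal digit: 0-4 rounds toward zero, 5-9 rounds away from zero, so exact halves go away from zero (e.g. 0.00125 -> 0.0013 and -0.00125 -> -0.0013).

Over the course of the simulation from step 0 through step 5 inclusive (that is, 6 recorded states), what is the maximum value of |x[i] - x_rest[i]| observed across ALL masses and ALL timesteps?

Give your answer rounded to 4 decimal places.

Step 0: x=[7.0000 11.0000 17.0000] v=[0.0000 0.0000 0.0000]
Step 1: x=[6.6800 11.3200 17.0000] v=[-1.6000 1.6000 0.0000]
Step 2: x=[6.1424 11.8064 17.0512] v=[-2.6880 2.4320 0.2560]
Step 3: x=[5.5510 12.2257 17.2232] v=[-2.9568 2.0966 0.8602]
Step 4: x=[5.0676 12.3767 17.5556] v=[-2.4170 0.7548 1.6622]
Step 5: x=[4.7937 12.1868 18.0194] v=[-1.3697 -0.9494 2.3191]
Max displacement = 1.2063

Answer: 1.2063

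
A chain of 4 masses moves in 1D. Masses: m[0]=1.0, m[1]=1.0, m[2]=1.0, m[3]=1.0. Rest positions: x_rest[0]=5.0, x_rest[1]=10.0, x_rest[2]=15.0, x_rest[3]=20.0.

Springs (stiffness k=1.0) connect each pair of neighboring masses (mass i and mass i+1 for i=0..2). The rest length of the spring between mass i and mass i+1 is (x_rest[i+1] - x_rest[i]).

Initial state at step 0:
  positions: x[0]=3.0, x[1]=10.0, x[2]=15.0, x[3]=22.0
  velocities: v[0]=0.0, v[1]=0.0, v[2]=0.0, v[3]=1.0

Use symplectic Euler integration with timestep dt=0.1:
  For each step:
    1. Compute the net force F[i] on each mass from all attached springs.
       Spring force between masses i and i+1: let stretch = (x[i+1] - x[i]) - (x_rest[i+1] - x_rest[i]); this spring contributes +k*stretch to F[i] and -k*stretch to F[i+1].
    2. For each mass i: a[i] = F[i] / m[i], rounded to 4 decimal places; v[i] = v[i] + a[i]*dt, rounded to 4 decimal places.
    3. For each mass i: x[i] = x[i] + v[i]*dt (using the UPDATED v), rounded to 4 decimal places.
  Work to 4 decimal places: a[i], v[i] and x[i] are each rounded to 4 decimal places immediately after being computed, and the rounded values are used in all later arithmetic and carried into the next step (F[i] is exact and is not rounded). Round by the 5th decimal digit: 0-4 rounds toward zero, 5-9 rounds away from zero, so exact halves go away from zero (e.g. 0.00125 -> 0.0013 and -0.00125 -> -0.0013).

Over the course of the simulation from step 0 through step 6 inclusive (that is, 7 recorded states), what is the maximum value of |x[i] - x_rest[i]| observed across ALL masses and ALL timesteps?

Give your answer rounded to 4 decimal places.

Answer: 2.1960

Derivation:
Step 0: x=[3.0000 10.0000 15.0000 22.0000] v=[0.0000 0.0000 0.0000 1.0000]
Step 1: x=[3.0200 9.9800 15.0200 22.0800] v=[0.2000 -0.2000 0.2000 0.8000]
Step 2: x=[3.0596 9.9408 15.0602 22.1394] v=[0.3960 -0.3920 0.4020 0.5940]
Step 3: x=[3.1180 9.8840 15.1200 22.1780] v=[0.5841 -0.5682 0.5980 0.3861]
Step 4: x=[3.1941 9.8119 15.1980 22.1960] v=[0.7607 -0.7212 0.7802 0.1803]
Step 5: x=[3.2864 9.7275 15.2921 22.1941] v=[0.9225 -0.8444 0.9414 -0.0195]
Step 6: x=[3.3931 9.6343 15.3996 22.1731] v=[1.0666 -0.9321 1.0751 -0.2097]
Max displacement = 2.1960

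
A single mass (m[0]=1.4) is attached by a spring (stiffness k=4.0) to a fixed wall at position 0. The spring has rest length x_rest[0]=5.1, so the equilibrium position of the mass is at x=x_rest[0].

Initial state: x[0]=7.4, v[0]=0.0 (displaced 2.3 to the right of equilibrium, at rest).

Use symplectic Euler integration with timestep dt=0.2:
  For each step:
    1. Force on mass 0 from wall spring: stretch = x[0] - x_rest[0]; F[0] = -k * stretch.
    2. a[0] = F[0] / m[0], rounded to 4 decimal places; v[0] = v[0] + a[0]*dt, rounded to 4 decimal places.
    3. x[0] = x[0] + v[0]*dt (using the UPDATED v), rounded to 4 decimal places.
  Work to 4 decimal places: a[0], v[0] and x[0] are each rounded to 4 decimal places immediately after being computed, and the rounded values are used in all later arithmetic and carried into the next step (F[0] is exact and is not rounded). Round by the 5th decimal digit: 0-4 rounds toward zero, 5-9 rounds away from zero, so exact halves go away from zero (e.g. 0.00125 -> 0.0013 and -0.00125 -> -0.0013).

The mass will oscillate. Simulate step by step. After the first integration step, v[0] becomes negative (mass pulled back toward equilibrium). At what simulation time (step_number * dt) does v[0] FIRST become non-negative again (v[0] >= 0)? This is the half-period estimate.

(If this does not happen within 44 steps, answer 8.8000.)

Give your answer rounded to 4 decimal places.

Step 0: x=[7.4000] v=[0.0000]
Step 1: x=[7.1371] v=[-1.3143]
Step 2: x=[6.6414] v=[-2.4784]
Step 3: x=[5.9696] v=[-3.3592]
Step 4: x=[5.1984] v=[-3.8561]
Step 5: x=[4.4159] v=[-3.9123]
Step 6: x=[3.7116] v=[-3.5214]
Step 7: x=[3.1660] v=[-2.7280]
Step 8: x=[2.8414] v=[-1.6229]
Step 9: x=[2.7749] v=[-0.3323]
Step 10: x=[2.9742] v=[0.9963]
First v>=0 after going negative at step 10, time=2.0000

Answer: 2.0000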